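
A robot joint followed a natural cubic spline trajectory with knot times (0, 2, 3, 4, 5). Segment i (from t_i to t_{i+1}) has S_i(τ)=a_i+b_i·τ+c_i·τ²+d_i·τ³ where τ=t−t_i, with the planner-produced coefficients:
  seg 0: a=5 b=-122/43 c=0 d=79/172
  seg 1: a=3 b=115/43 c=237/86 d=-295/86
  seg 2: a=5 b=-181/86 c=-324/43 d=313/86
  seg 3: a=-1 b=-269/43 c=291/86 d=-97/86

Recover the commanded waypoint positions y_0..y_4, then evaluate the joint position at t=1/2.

y_0 = S_0(0) = a_0 = 5
y_1 = S_1(0) = a_1 = 3
y_2 = S_2(0) = a_2 = 5
y_3 = S_3(0) = a_3 = -1
y_4 = S_3(1) = -5
t_q=1/2 is in segment 0 (τ=1/2); S_0(τ)=5007/1376

y_0=5 y_1=3 y_2=5 y_3=-1 y_4=-5
S(1/2) = 5007/1376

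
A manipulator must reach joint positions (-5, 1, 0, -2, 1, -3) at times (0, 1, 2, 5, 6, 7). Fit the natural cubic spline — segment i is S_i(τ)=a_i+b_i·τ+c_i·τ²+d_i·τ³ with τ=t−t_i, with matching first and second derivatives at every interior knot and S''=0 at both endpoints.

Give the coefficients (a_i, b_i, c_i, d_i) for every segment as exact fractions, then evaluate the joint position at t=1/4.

Δ: Δ0=6, Δ1=-1, Δ2=-2/3, Δ3=3, Δ4=-4
row 1: diag=4, rhs=-42; c'=1/4, d'=-21/2
row 2: denom=8−1·1/4=31/4; d'=(2−1·-21/2)/(31/4)=50/31
row 3: denom=8−3·12/31=212/31; d'=(22−3·50/31)/(212/31)=133/53
row 4: denom=4−1·31/212=817/212; d'=(-42−1·133/53)/(817/212)=-9436/817
back: M4=-9436/817
back: M3=133/53−31/212·-9436/817=3430/817
back: M2=50/31−12/31·3430/817=-10/817
back: M1=-21/2−1/4·-10/817=-8576/817
M: M0=0, M1=-8576/817, M2=-10/817, M3=3430/817, M4=-9436/817, M5=0
seg 0: a=-5, c=M0/2=0, d=(M1−M0)/(6·1)=-4288/2451, b=Δ0−h0·(2M0+M1)/6=18994/2451
seg 1: a=1, c=M1/2=-4288/817, d=(M2−M1)/(6·1)=4283/2451, b=Δ1−h1·(2M1+M2)/6=6130/2451
seg 2: a=0, c=M2/2=-5/817, d=(M3−M2)/(6·3)=40/171, b=Δ2−h2·(2M2+M3)/6=-6749/2451
seg 3: a=-2, c=M3/2=1715/817, d=(M4−M3)/(6·1)=-6433/2451, b=Δ3−h3·(2M3+M4)/6=8641/2451
seg 4: a=1, c=M4/2=-4718/817, d=(M5−M4)/(6·1)=4718/2451, b=Δ4−h4·(2M4+M5)/6=-368/2451
t_q=1/4 → seg 0, τ=1/4; S=-5+18994/2451·τ+0·τ²+-4288/2451·τ³=-5049/1634

  seg 0: a=-5 b=18994/2451 c=0 d=-4288/2451
  seg 1: a=1 b=6130/2451 c=-4288/817 d=4283/2451
  seg 2: a=0 b=-6749/2451 c=-5/817 d=40/171
  seg 3: a=-2 b=8641/2451 c=1715/817 d=-6433/2451
  seg 4: a=1 b=-368/2451 c=-4718/817 d=4718/2451
S(1/4) = -5049/1634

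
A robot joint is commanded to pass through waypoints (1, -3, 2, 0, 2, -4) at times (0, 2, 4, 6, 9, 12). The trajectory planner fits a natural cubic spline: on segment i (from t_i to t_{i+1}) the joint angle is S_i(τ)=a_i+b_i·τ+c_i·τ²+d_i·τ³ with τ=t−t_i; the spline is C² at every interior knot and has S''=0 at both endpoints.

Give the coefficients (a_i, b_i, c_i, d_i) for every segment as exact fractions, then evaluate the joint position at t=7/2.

Δ: Δ0=-2, Δ1=5/2, Δ2=-1, Δ3=2/3, Δ4=-2
row 1: diag=8, rhs=27; c'=1/4, d'=27/8
row 2: denom=8−2·1/4=15/2; d'=(-21−2·27/8)/(15/2)=-37/10
row 3: denom=10−2·4/15=142/15; d'=(10−2·-37/10)/(142/15)=261/142
row 4: denom=12−3·45/142=1569/142; d'=(-16−3·261/142)/(1569/142)=-3055/1569
back: M4=-3055/1569
back: M3=261/142−45/142·-3055/1569=1284/523
back: M2=-37/10−4/15·1284/523=-4555/1046
back: M1=27/8−1/4·-4555/1046=4669/1046
M: M0=0, M1=4669/1046, M2=-4555/1046, M3=1284/523, M4=-3055/1569, M5=0
seg 0: a=1, c=M0/2=0, d=(M1−M0)/(6·2)=4669/12552, b=Δ0−h0·(2M0+M1)/6=-10945/3138
seg 1: a=-3, c=M1/2=4669/2092, d=(M2−M1)/(6·2)=-1153/1569, b=Δ1−h1·(2M1+M2)/6=1531/1569
seg 2: a=2, c=M2/2=-4555/2092, d=(M3−M2)/(6·2)=7123/12552, b=Δ2−h2·(2M2+M3)/6=1702/1569
seg 3: a=0, c=M3/2=642/523, d=(M4−M3)/(6·3)=-6907/28242, b=Δ3−h3·(2M3+M4)/6=-2557/3138
seg 4: a=2, c=M4/2=-3055/3138, d=(M5−M4)/(6·3)=3055/28242, b=Δ4−h4·(2M4+M5)/6=-83/1569
t_q=7/2 → seg 1, τ=3/2; S=-3+1531/1569·τ+4669/2092·τ²+-1153/1569·τ³=8411/8368

  seg 0: a=1 b=-10945/3138 c=0 d=4669/12552
  seg 1: a=-3 b=1531/1569 c=4669/2092 d=-1153/1569
  seg 2: a=2 b=1702/1569 c=-4555/2092 d=7123/12552
  seg 3: a=0 b=-2557/3138 c=642/523 d=-6907/28242
  seg 4: a=2 b=-83/1569 c=-3055/3138 d=3055/28242
S(7/2) = 8411/8368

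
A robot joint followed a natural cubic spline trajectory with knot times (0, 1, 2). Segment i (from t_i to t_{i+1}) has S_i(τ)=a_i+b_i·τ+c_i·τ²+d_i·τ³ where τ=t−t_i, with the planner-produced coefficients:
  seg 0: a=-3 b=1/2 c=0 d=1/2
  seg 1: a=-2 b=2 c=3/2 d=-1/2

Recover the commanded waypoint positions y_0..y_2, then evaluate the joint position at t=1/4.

y_0=-3 y_1=-2 y_2=1
S(1/4) = -367/128

y_0 = S_0(0) = a_0 = -3
y_1 = S_1(0) = a_1 = -2
y_2 = S_1(1) = 1
t_q=1/4 is in segment 0 (τ=1/4); S_0(τ)=-367/128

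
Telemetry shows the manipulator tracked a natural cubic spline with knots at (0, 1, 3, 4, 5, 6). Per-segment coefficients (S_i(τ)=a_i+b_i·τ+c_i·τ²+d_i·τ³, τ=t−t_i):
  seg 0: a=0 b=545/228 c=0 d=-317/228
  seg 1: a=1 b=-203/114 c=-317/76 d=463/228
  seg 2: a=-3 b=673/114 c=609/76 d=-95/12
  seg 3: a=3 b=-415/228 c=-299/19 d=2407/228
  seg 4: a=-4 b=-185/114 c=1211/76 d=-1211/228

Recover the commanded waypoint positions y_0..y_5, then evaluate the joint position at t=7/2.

y_0=0 y_1=1 y_2=-3 y_3=3 y_4=-4 y_5=5
S(7/2) = 587/608

y_0 = S_0(0) = a_0 = 0
y_1 = S_1(0) = a_1 = 1
y_2 = S_2(0) = a_2 = -3
y_3 = S_3(0) = a_3 = 3
y_4 = S_4(0) = a_4 = -4
y_5 = S_4(1) = 5
t_q=7/2 is in segment 2 (τ=1/2); S_2(τ)=587/608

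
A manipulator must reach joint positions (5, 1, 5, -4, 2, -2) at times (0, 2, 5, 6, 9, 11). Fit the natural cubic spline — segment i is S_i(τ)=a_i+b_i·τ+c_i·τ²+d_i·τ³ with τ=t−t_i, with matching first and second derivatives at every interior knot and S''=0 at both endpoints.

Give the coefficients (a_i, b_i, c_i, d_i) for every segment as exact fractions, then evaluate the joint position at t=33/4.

Δ: Δ0=-2, Δ1=4/3, Δ2=-9, Δ3=2, Δ4=-2
row 1: diag=10, rhs=20; c'=3/10, d'=2
row 2: denom=8−3·3/10=71/10; d'=(-62−3·2)/(71/10)=-680/71
row 3: denom=8−1·10/71=558/71; d'=(66−1·-680/71)/(558/71)=2683/279
row 4: denom=10−3·71/186=549/62; d'=(-24−3·2683/279)/(549/62)=-9830/1647
back: M4=-9830/1647
back: M3=2683/279−71/186·-9830/1647=58772/4941
back: M2=-680/71−10/71·58772/4941=-55600/4941
back: M1=2−3/10·-55600/4941=8854/1647
M: M0=0, M1=8854/1647, M2=-55600/4941, M3=58772/4941, M4=-9830/1647, M5=0
seg 0: a=5, c=M0/2=0, d=(M1−M0)/(6·2)=4427/9882, b=Δ0−h0·(2M0+M1)/6=-18736/4941
seg 1: a=1, c=M1/2=4427/1647, d=(M2−M1)/(6·3)=-41081/44469, b=Δ1−h1·(2M1+M2)/6=7826/4941
seg 2: a=5, c=M2/2=-27800/4941, d=(M3−M2)/(6·1)=706/183, b=Δ2−h2·(2M2+M3)/6=-35731/4941
seg 3: a=-4, c=M3/2=29386/4941, d=(M4−M3)/(6·3)=-44131/44469, b=Δ3−h3·(2M3+M4)/6=-34145/4941
seg 4: a=2, c=M4/2=-4915/1647, d=(M5−M4)/(6·2)=4915/9882, b=Δ4−h4·(2M4+M5)/6=9778/4941
t_q=33/4 → seg 3, τ=9/4; S=-4+-34145/4941·τ+29386/4941·τ²+-44131/44469·τ³=-26147/35136

  seg 0: a=5 b=-18736/4941 c=0 d=4427/9882
  seg 1: a=1 b=7826/4941 c=4427/1647 d=-41081/44469
  seg 2: a=5 b=-35731/4941 c=-27800/4941 d=706/183
  seg 3: a=-4 b=-34145/4941 c=29386/4941 d=-44131/44469
  seg 4: a=2 b=9778/4941 c=-4915/1647 d=4915/9882
S(33/4) = -26147/35136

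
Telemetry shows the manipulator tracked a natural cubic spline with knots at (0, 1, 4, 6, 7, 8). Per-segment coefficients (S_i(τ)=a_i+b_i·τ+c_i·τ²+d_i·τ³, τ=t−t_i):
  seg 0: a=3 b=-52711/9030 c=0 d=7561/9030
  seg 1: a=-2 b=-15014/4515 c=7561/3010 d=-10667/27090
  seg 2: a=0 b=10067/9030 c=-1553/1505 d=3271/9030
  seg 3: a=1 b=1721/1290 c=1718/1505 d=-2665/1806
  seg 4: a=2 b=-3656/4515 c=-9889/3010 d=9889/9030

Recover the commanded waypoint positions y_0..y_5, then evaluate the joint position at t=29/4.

y_0 = S_0(0) = a_0 = 3
y_1 = S_1(0) = a_1 = -2
y_2 = S_2(0) = a_2 = 0
y_3 = S_3(0) = a_3 = 1
y_4 = S_4(0) = a_4 = 2
y_5 = S_4(1) = -1
t_q=29/4 is in segment 4 (τ=1/4); S_4(τ)=44289/27520

y_0=3 y_1=-2 y_2=0 y_3=1 y_4=2 y_5=-1
S(29/4) = 44289/27520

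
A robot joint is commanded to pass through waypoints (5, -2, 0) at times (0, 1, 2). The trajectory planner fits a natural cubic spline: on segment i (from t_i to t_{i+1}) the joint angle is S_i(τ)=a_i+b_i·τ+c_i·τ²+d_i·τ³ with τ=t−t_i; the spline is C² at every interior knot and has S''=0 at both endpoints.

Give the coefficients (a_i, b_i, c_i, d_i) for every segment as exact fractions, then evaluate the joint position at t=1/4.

  seg 0: a=5 b=-37/4 c=0 d=9/4
  seg 1: a=-2 b=-5/2 c=27/4 d=-9/4
S(1/4) = 697/256

Δ: Δ0=-7, Δ1=2
row 1: diag=4, rhs=54; c'=1/4, d'=27/2
back: M1=27/2
M: M0=0, M1=27/2, M2=0
seg 0: a=5, c=M0/2=0, d=(M1−M0)/(6·1)=9/4, b=Δ0−h0·(2M0+M1)/6=-37/4
seg 1: a=-2, c=M1/2=27/4, d=(M2−M1)/(6·1)=-9/4, b=Δ1−h1·(2M1+M2)/6=-5/2
t_q=1/4 → seg 0, τ=1/4; S=5+-37/4·τ+0·τ²+9/4·τ³=697/256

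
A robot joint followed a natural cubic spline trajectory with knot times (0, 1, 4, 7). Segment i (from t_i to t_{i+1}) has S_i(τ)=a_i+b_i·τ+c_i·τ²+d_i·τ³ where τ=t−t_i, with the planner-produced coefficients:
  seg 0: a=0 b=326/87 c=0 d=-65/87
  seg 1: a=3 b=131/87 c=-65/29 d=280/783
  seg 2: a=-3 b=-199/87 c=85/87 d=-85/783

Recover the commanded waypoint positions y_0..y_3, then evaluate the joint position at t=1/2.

y_0 = S_0(0) = a_0 = 0
y_1 = S_1(0) = a_1 = 3
y_2 = S_2(0) = a_2 = -3
y_3 = S_2(3) = -4
t_q=1/2 is in segment 0 (τ=1/2); S_0(τ)=413/232

y_0=0 y_1=3 y_2=-3 y_3=-4
S(1/2) = 413/232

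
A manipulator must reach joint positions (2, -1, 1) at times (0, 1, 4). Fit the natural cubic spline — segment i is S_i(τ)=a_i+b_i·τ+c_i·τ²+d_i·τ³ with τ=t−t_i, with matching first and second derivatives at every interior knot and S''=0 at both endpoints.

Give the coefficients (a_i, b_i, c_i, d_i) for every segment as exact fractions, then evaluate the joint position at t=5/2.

Δ: Δ0=-3, Δ1=2/3
row 1: diag=8, rhs=22; c'=3/8, d'=11/4
back: M1=11/4
M: M0=0, M1=11/4, M2=0
seg 0: a=2, c=M0/2=0, d=(M1−M0)/(6·1)=11/24, b=Δ0−h0·(2M0+M1)/6=-83/24
seg 1: a=-1, c=M1/2=11/8, d=(M2−M1)/(6·3)=-11/72, b=Δ1−h1·(2M1+M2)/6=-25/12
t_q=5/2 → seg 1, τ=3/2; S=-1+-25/12·τ+11/8·τ²+-11/72·τ³=-99/64

  seg 0: a=2 b=-83/24 c=0 d=11/24
  seg 1: a=-1 b=-25/12 c=11/8 d=-11/72
S(5/2) = -99/64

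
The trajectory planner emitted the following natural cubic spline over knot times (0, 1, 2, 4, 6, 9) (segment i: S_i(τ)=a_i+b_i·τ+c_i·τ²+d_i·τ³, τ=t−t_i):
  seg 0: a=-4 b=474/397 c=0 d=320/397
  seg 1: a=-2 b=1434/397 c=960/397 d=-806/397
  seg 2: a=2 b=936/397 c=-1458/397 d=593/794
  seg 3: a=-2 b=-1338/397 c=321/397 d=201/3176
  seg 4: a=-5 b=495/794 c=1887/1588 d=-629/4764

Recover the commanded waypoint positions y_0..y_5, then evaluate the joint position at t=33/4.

y_0=-4 y_1=-2 y_2=2 y_3=-2 y_4=-5 y_5=4
S(33/4) = 92941/101632

y_0 = S_0(0) = a_0 = -4
y_1 = S_1(0) = a_1 = -2
y_2 = S_2(0) = a_2 = 2
y_3 = S_3(0) = a_3 = -2
y_4 = S_4(0) = a_4 = -5
y_5 = S_4(3) = 4
t_q=33/4 is in segment 4 (τ=9/4); S_4(τ)=92941/101632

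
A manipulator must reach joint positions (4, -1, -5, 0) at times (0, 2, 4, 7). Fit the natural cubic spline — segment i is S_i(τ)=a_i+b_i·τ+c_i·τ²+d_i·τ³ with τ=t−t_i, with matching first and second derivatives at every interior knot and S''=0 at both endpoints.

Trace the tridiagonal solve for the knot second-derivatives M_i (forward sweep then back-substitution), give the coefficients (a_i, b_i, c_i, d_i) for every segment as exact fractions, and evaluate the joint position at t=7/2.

Δ: Δ0=-5/2, Δ1=-2, Δ2=5/3
row 1: diag=8, rhs=3; c'=1/4, d'=3/8
row 2: denom=10−2·1/4=19/2; d'=(22−2·3/8)/(19/2)=85/38
back: M2=85/38
back: M1=3/8−1/4·85/38=-7/38
M: M0=0, M1=-7/38, M2=85/38, M3=0
seg 0: a=4, c=M0/2=0, d=(M1−M0)/(6·2)=-7/456, b=Δ0−h0·(2M0+M1)/6=-139/57
seg 1: a=-1, c=M1/2=-7/76, d=(M2−M1)/(6·2)=23/114, b=Δ1−h1·(2M1+M2)/6=-299/114
seg 2: a=-5, c=M2/2=85/76, d=(M3−M2)/(6·3)=-85/684, b=Δ2−h2·(2M2+M3)/6=-65/114
t_q=7/2 → seg 1, τ=3/2; S=-1+-299/114·τ+-7/76·τ²+23/114·τ³=-339/76

  seg 0: a=4 b=-139/57 c=0 d=-7/456
  seg 1: a=-1 b=-299/114 c=-7/76 d=23/114
  seg 2: a=-5 b=-65/114 c=85/76 d=-85/684
S(7/2) = -339/76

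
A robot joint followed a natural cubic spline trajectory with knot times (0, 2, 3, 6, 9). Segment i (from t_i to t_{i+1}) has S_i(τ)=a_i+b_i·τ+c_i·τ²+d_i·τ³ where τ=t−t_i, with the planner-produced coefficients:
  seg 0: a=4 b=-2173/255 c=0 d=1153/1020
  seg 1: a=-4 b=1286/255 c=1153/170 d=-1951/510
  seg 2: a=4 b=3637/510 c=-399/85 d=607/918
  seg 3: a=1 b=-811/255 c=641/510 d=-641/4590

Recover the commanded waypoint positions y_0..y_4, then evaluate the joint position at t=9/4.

y_0=4 y_1=-4 y_2=4 y_3=1 y_4=-1
S(9/4) = -25841/10880

y_0 = S_0(0) = a_0 = 4
y_1 = S_1(0) = a_1 = -4
y_2 = S_2(0) = a_2 = 4
y_3 = S_3(0) = a_3 = 1
y_4 = S_3(3) = -1
t_q=9/4 is in segment 1 (τ=1/4); S_1(τ)=-25841/10880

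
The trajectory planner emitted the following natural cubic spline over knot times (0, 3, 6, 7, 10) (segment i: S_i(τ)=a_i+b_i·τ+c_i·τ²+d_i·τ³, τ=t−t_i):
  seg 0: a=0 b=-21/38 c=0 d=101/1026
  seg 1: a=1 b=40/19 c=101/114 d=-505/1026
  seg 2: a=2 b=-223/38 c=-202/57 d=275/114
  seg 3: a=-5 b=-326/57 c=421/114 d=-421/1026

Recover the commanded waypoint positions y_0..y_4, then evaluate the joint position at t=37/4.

y_0 = S_0(0) = a_0 = 0
y_1 = S_1(0) = a_1 = 1
y_2 = S_2(0) = a_2 = 2
y_3 = S_3(0) = a_3 = -5
y_4 = S_3(3) = 0
t_q=37/4 is in segment 3 (τ=9/4); S_3(τ)=-9355/2432

y_0=0 y_1=1 y_2=2 y_3=-5 y_4=0
S(37/4) = -9355/2432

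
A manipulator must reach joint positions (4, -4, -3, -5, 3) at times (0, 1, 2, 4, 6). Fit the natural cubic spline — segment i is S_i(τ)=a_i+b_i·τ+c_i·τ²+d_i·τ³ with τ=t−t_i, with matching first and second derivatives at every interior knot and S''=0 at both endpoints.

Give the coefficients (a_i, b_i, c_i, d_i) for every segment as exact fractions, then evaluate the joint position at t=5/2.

  seg 0: a=4 b=-883/84 c=0 d=211/84
  seg 1: a=-4 b=-125/42 c=211/28 d=-299/84
  seg 2: a=-3 b=17/12 c=-22/7 d=325/336
  seg 3: a=-5 b=19/42 c=149/56 d=-149/336
S(5/2) = -2649/896

Δ: Δ0=-8, Δ1=1, Δ2=-1, Δ3=4
row 1: diag=4, rhs=54; c'=1/4, d'=27/2
row 2: denom=6−1·1/4=23/4; d'=(-12−1·27/2)/(23/4)=-102/23
row 3: denom=8−2·8/23=168/23; d'=(30−2·-102/23)/(168/23)=149/28
back: M3=149/28
back: M2=-102/23−8/23·149/28=-44/7
back: M1=27/2−1/4·-44/7=211/14
M: M0=0, M1=211/14, M2=-44/7, M3=149/28, M4=0
seg 0: a=4, c=M0/2=0, d=(M1−M0)/(6·1)=211/84, b=Δ0−h0·(2M0+M1)/6=-883/84
seg 1: a=-4, c=M1/2=211/28, d=(M2−M1)/(6·1)=-299/84, b=Δ1−h1·(2M1+M2)/6=-125/42
seg 2: a=-3, c=M2/2=-22/7, d=(M3−M2)/(6·2)=325/336, b=Δ2−h2·(2M2+M3)/6=17/12
seg 3: a=-5, c=M3/2=149/56, d=(M4−M3)/(6·2)=-149/336, b=Δ3−h3·(2M3+M4)/6=19/42
t_q=5/2 → seg 2, τ=1/2; S=-3+17/12·τ+-22/7·τ²+325/336·τ³=-2649/896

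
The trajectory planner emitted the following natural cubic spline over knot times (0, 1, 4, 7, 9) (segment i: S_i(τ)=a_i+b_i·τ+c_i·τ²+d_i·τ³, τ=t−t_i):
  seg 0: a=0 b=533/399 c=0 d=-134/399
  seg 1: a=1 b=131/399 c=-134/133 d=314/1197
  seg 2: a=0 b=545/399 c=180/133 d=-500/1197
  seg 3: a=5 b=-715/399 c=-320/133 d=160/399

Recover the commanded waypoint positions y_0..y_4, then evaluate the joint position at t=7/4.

y_0=0 y_1=1 y_2=0 y_3=5 y_4=-5
S(7/4) = 177/224

y_0 = S_0(0) = a_0 = 0
y_1 = S_1(0) = a_1 = 1
y_2 = S_2(0) = a_2 = 0
y_3 = S_3(0) = a_3 = 5
y_4 = S_3(2) = -5
t_q=7/4 is in segment 1 (τ=3/4); S_1(τ)=177/224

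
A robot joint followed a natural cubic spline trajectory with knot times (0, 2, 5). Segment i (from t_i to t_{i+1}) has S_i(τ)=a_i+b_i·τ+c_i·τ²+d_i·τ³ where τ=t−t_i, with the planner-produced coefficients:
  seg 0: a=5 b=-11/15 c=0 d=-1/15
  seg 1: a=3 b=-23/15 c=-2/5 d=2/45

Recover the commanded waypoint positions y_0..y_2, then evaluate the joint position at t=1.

y_0=5 y_1=3 y_2=-4
S(1) = 21/5

y_0 = S_0(0) = a_0 = 5
y_1 = S_1(0) = a_1 = 3
y_2 = S_1(3) = -4
t_q=1 is in segment 0 (τ=1); S_0(τ)=21/5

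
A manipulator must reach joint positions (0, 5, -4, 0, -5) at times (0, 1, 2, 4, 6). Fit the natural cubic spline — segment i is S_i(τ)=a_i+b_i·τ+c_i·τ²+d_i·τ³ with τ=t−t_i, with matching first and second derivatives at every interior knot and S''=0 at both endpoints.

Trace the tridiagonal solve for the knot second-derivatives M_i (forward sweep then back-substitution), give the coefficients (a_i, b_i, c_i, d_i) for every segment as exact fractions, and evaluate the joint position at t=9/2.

  seg 0: a=0 b=1553/168 c=0 d=-713/168
  seg 1: a=5 b=-293/84 c=-713/56 d=1213/168
  seg 2: a=-4 b=-175/24 c=125/14 d=-1439/672
  seg 3: a=0 b=229/84 c=-439/112 d=439/672
S(9/2) = 119/256

Δ: Δ0=5, Δ1=-9, Δ2=2, Δ3=-5/2
row 1: diag=4, rhs=-84; c'=1/4, d'=-21
row 2: denom=6−1·1/4=23/4; d'=(66−1·-21)/(23/4)=348/23
row 3: denom=8−2·8/23=168/23; d'=(-27−2·348/23)/(168/23)=-439/56
back: M3=-439/56
back: M2=348/23−8/23·-439/56=125/7
back: M1=-21−1/4·125/7=-713/28
M: M0=0, M1=-713/28, M2=125/7, M3=-439/56, M4=0
seg 0: a=0, c=M0/2=0, d=(M1−M0)/(6·1)=-713/168, b=Δ0−h0·(2M0+M1)/6=1553/168
seg 1: a=5, c=M1/2=-713/56, d=(M2−M1)/(6·1)=1213/168, b=Δ1−h1·(2M1+M2)/6=-293/84
seg 2: a=-4, c=M2/2=125/14, d=(M3−M2)/(6·2)=-1439/672, b=Δ2−h2·(2M2+M3)/6=-175/24
seg 3: a=0, c=M3/2=-439/112, d=(M4−M3)/(6·2)=439/672, b=Δ3−h3·(2M3+M4)/6=229/84
t_q=9/2 → seg 3, τ=1/2; S=0+229/84·τ+-439/112·τ²+439/672·τ³=119/256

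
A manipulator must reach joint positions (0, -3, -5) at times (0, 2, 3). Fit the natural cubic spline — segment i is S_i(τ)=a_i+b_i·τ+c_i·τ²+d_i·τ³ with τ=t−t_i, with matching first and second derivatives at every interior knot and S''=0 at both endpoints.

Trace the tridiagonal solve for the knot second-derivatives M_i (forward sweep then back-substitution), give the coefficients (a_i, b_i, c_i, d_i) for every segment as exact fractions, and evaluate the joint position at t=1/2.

  seg 0: a=0 b=-4/3 c=0 d=-1/24
  seg 1: a=-3 b=-11/6 c=-1/4 d=1/12
S(1/2) = -43/64

Δ: Δ0=-3/2, Δ1=-2
row 1: diag=6, rhs=-3; c'=1/6, d'=-1/2
back: M1=-1/2
M: M0=0, M1=-1/2, M2=0
seg 0: a=0, c=M0/2=0, d=(M1−M0)/(6·2)=-1/24, b=Δ0−h0·(2M0+M1)/6=-4/3
seg 1: a=-3, c=M1/2=-1/4, d=(M2−M1)/(6·1)=1/12, b=Δ1−h1·(2M1+M2)/6=-11/6
t_q=1/2 → seg 0, τ=1/2; S=0+-4/3·τ+0·τ²+-1/24·τ³=-43/64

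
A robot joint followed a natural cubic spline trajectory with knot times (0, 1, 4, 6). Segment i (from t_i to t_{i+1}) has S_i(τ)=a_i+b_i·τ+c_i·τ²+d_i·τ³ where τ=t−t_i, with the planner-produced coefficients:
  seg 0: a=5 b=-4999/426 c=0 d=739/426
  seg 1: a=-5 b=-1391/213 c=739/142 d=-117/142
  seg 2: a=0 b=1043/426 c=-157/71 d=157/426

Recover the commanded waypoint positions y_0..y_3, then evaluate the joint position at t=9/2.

y_0=5 y_1=-5 y_2=0 y_3=-1
S(9/2) = 815/1136

y_0 = S_0(0) = a_0 = 5
y_1 = S_1(0) = a_1 = -5
y_2 = S_2(0) = a_2 = 0
y_3 = S_2(2) = -1
t_q=9/2 is in segment 2 (τ=1/2); S_2(τ)=815/1136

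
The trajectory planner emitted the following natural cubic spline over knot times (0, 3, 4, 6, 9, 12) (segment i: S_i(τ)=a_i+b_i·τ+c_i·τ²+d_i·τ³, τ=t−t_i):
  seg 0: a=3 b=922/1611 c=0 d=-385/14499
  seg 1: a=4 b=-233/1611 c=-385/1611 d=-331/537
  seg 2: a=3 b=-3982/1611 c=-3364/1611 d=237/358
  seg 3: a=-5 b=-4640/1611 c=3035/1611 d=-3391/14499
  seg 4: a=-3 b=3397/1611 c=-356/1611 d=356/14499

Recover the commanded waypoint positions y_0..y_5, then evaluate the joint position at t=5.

y_0 = S_0(0) = a_0 = 3
y_1 = S_1(0) = a_1 = 4
y_2 = S_2(0) = a_2 = 3
y_3 = S_3(0) = a_3 = -5
y_4 = S_4(0) = a_4 = -3
y_5 = S_4(3) = 2
t_q=5 is in segment 2 (τ=1); S_2(τ)=-2893/3222

y_0=3 y_1=4 y_2=3 y_3=-5 y_4=-3 y_5=2
S(5) = -2893/3222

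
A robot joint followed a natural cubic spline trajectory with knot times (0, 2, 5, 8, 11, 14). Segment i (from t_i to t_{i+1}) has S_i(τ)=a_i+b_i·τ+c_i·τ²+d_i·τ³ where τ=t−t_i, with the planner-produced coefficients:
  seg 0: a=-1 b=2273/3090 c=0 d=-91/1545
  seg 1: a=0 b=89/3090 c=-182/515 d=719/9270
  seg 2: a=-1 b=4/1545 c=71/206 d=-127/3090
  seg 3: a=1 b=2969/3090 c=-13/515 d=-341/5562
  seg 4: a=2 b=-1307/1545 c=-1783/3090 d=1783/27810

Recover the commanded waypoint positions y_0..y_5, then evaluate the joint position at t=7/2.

y_0=-1 y_1=0 y_2=-1 y_3=1 y_4=2 y_5=-4
S(7/2) = -4039/8240

y_0 = S_0(0) = a_0 = -1
y_1 = S_1(0) = a_1 = 0
y_2 = S_2(0) = a_2 = -1
y_3 = S_3(0) = a_3 = 1
y_4 = S_4(0) = a_4 = 2
y_5 = S_4(3) = -4
t_q=7/2 is in segment 1 (τ=3/2); S_1(τ)=-4039/8240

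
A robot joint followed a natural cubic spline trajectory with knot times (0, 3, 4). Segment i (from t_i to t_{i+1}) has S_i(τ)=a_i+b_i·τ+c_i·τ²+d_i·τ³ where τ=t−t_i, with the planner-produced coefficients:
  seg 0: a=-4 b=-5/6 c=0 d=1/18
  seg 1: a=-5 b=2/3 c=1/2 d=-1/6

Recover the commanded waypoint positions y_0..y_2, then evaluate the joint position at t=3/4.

y_0=-4 y_1=-5 y_2=-4
S(3/4) = -589/128

y_0 = S_0(0) = a_0 = -4
y_1 = S_1(0) = a_1 = -5
y_2 = S_1(1) = -4
t_q=3/4 is in segment 0 (τ=3/4); S_0(τ)=-589/128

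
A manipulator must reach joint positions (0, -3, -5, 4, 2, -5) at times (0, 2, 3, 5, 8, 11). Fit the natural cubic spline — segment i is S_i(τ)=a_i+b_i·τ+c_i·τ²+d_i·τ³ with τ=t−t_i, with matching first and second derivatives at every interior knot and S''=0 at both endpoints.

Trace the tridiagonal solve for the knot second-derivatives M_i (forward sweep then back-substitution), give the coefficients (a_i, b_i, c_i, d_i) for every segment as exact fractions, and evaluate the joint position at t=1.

  seg 0: a=0 b=-19/22 c=0 d=-7/44
  seg 1: a=-3 b=-61/22 c=-21/22 d=19/11
  seg 2: a=-5 b=1/2 c=93/22 d=-49/44
  seg 3: a=4 b=89/22 c=-27/11 d=175/594
  seg 4: a=2 b=-30/11 c=13/66 d=-13/594
S(1) = -45/44

Δ: Δ0=-3/2, Δ1=-2, Δ2=9/2, Δ3=-2/3, Δ4=-7/3
row 1: diag=6, rhs=-3; c'=1/6, d'=-1/2
row 2: denom=6−1·1/6=35/6; d'=(39−1·-1/2)/(35/6)=237/35
row 3: denom=10−2·12/35=326/35; d'=(-31−2·237/35)/(326/35)=-1559/326
row 4: denom=12−3·105/326=3597/326; d'=(-10−3·-1559/326)/(3597/326)=13/33
back: M4=13/33
back: M3=-1559/326−105/326·13/33=-54/11
back: M2=237/35−12/35·-54/11=93/11
back: M1=-1/2−1/6·93/11=-21/11
M: M0=0, M1=-21/11, M2=93/11, M3=-54/11, M4=13/33, M5=0
seg 0: a=0, c=M0/2=0, d=(M1−M0)/(6·2)=-7/44, b=Δ0−h0·(2M0+M1)/6=-19/22
seg 1: a=-3, c=M1/2=-21/22, d=(M2−M1)/(6·1)=19/11, b=Δ1−h1·(2M1+M2)/6=-61/22
seg 2: a=-5, c=M2/2=93/22, d=(M3−M2)/(6·2)=-49/44, b=Δ2−h2·(2M2+M3)/6=1/2
seg 3: a=4, c=M3/2=-27/11, d=(M4−M3)/(6·3)=175/594, b=Δ3−h3·(2M3+M4)/6=89/22
seg 4: a=2, c=M4/2=13/66, d=(M5−M4)/(6·3)=-13/594, b=Δ4−h4·(2M4+M5)/6=-30/11
t_q=1 → seg 0, τ=1; S=0+-19/22·τ+0·τ²+-7/44·τ³=-45/44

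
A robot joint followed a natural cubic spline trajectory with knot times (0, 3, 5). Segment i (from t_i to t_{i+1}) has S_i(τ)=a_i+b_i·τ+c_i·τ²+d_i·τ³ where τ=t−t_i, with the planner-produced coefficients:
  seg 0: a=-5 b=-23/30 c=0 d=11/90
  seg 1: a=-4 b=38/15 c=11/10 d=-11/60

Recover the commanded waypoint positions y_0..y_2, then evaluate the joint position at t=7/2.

y_0=-5 y_1=-4 y_2=4
S(7/2) = -397/160

y_0 = S_0(0) = a_0 = -5
y_1 = S_1(0) = a_1 = -4
y_2 = S_1(2) = 4
t_q=7/2 is in segment 1 (τ=1/2); S_1(τ)=-397/160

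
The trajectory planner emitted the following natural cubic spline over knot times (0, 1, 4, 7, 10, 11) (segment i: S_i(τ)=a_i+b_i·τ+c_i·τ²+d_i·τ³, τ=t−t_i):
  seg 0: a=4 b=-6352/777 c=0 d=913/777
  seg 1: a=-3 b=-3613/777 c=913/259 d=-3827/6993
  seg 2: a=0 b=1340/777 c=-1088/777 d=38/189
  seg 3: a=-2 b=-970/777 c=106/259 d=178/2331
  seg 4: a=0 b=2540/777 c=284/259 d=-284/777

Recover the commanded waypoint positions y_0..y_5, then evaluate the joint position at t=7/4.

y_0=4 y_1=-3 y_2=0 y_3=-2 y_4=0 y_5=4
S(7/4) = -78495/16576

y_0 = S_0(0) = a_0 = 4
y_1 = S_1(0) = a_1 = -3
y_2 = S_2(0) = a_2 = 0
y_3 = S_3(0) = a_3 = -2
y_4 = S_4(0) = a_4 = 0
y_5 = S_4(1) = 4
t_q=7/4 is in segment 1 (τ=3/4); S_1(τ)=-78495/16576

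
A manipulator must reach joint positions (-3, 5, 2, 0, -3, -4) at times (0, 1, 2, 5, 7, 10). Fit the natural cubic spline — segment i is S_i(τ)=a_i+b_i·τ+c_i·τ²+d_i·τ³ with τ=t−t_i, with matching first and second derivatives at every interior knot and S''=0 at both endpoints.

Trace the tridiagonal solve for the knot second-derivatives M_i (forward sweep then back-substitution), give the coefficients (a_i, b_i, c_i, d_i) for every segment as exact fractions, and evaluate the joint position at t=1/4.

Δ: Δ0=8, Δ1=-3, Δ2=-2/3, Δ3=-3/2, Δ4=-1/3
row 1: diag=4, rhs=-66; c'=1/4, d'=-33/2
row 2: denom=8−1·1/4=31/4; d'=(14−1·-33/2)/(31/4)=122/31
row 3: denom=10−3·12/31=274/31; d'=(-5−3·122/31)/(274/31)=-521/274
row 4: denom=10−2·31/137=1308/137; d'=(7−2·-521/274)/(1308/137)=370/327
back: M4=370/327
back: M3=-521/274−31/137·370/327=-1411/654
back: M2=122/31−12/31·-1411/654=520/109
back: M1=-33/2−1/4·520/109=-3857/218
M: M0=0, M1=-3857/218, M2=520/109, M3=-1411/654, M4=370/327, M5=0
seg 0: a=-3, c=M0/2=0, d=(M1−M0)/(6·1)=-3857/1308, b=Δ0−h0·(2M0+M1)/6=14321/1308
seg 1: a=5, c=M1/2=-3857/436, d=(M2−M1)/(6·1)=4897/1308, b=Δ1−h1·(2M1+M2)/6=1375/654
seg 2: a=2, c=M2/2=260/109, d=(M3−M2)/(6·3)=-4531/11772, b=Δ2−h2·(2M2+M3)/6=-5701/1308
seg 3: a=0, c=M3/2=-1411/1308, d=(M4−M3)/(6·2)=239/872, b=Δ3−h3·(2M3+M4)/6=-287/654
seg 4: a=-3, c=M4/2=185/327, d=(M5−M4)/(6·3)=-185/2943, b=Δ4−h4·(2M4+M5)/6=-479/327
t_q=1/4 → seg 0, τ=1/4; S=-3+14321/1308·τ+0·τ²+-3857/1308·τ³=-8619/27904

  seg 0: a=-3 b=14321/1308 c=0 d=-3857/1308
  seg 1: a=5 b=1375/654 c=-3857/436 d=4897/1308
  seg 2: a=2 b=-5701/1308 c=260/109 d=-4531/11772
  seg 3: a=0 b=-287/654 c=-1411/1308 d=239/872
  seg 4: a=-3 b=-479/327 c=185/327 d=-185/2943
S(1/4) = -8619/27904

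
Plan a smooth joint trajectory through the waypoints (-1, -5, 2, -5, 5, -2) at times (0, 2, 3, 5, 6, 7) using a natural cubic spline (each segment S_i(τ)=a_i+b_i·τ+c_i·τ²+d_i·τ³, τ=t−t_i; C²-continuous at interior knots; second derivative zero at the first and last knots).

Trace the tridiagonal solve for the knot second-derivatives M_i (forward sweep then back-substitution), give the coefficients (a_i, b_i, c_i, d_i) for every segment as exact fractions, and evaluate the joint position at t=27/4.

  seg 0: a=-1 b=-4381/709 c=0 d=2963/2836
  seg 1: a=-5 b=4508/709 c=8889/1418 d=-7979/1418
  seg 2: a=2 b=2857/1418 c=-7524/709 d=5569/1418
  seg 3: a=-5 b=9493/1418 c=9183/709 d=-13679/1418
  seg 4: a=5 b=2594/709 c=-22671/1418 d=7557/1418
S(27/4) = 90667/90752

Δ: Δ0=-2, Δ1=7, Δ2=-7/2, Δ3=10, Δ4=-7
row 1: diag=6, rhs=54; c'=1/6, d'=9
row 2: denom=6−1·1/6=35/6; d'=(-63−1·9)/(35/6)=-432/35
row 3: denom=6−2·12/35=186/35; d'=(81−2·-432/35)/(186/35)=1233/62
row 4: denom=4−1·35/186=709/186; d'=(-102−1·1233/62)/(709/186)=-22671/709
back: M4=-22671/709
back: M3=1233/62−35/186·-22671/709=18366/709
back: M2=-432/35−12/35·18366/709=-15048/709
back: M1=9−1/6·-15048/709=8889/709
M: M0=0, M1=8889/709, M2=-15048/709, M3=18366/709, M4=-22671/709, M5=0
seg 0: a=-1, c=M0/2=0, d=(M1−M0)/(6·2)=2963/2836, b=Δ0−h0·(2M0+M1)/6=-4381/709
seg 1: a=-5, c=M1/2=8889/1418, d=(M2−M1)/(6·1)=-7979/1418, b=Δ1−h1·(2M1+M2)/6=4508/709
seg 2: a=2, c=M2/2=-7524/709, d=(M3−M2)/(6·2)=5569/1418, b=Δ2−h2·(2M2+M3)/6=2857/1418
seg 3: a=-5, c=M3/2=9183/709, d=(M4−M3)/(6·1)=-13679/1418, b=Δ3−h3·(2M3+M4)/6=9493/1418
seg 4: a=5, c=M4/2=-22671/1418, d=(M5−M4)/(6·1)=7557/1418, b=Δ4−h4·(2M4+M5)/6=2594/709
t_q=27/4 → seg 4, τ=3/4; S=5+2594/709·τ+-22671/1418·τ²+7557/1418·τ³=90667/90752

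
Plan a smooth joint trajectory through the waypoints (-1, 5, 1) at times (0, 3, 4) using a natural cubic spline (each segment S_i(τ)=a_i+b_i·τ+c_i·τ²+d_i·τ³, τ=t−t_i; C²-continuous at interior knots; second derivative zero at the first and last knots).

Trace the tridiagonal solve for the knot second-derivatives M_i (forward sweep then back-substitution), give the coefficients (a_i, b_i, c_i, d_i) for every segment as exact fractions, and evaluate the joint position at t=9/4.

Δ: Δ0=2, Δ1=-4
row 1: diag=8, rhs=-36; c'=1/8, d'=-9/2
back: M1=-9/2
M: M0=0, M1=-9/2, M2=0
seg 0: a=-1, c=M0/2=0, d=(M1−M0)/(6·3)=-1/4, b=Δ0−h0·(2M0+M1)/6=17/4
seg 1: a=5, c=M1/2=-9/4, d=(M2−M1)/(6·1)=3/4, b=Δ1−h1·(2M1+M2)/6=-5/2
t_q=9/4 → seg 0, τ=9/4; S=-1+17/4·τ+0·τ²+-1/4·τ³=1463/256

  seg 0: a=-1 b=17/4 c=0 d=-1/4
  seg 1: a=5 b=-5/2 c=-9/4 d=3/4
S(9/4) = 1463/256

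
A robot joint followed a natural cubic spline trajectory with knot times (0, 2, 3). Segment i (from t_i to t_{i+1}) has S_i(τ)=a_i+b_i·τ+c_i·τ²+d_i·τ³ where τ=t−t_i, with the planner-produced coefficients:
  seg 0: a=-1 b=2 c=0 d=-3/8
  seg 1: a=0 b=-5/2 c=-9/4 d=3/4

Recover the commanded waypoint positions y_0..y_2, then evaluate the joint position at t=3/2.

y_0 = S_0(0) = a_0 = -1
y_1 = S_1(0) = a_1 = 0
y_2 = S_1(1) = -4
t_q=3/2 is in segment 0 (τ=3/2); S_0(τ)=47/64

y_0=-1 y_1=0 y_2=-4
S(3/2) = 47/64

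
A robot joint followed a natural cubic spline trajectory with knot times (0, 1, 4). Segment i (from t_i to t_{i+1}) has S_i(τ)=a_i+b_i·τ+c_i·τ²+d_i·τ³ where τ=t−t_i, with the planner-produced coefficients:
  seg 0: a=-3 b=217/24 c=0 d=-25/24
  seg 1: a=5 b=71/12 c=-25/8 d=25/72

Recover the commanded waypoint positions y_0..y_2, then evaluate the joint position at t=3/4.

y_0=-3 y_1=5 y_2=4
S(3/4) = 1711/512

y_0 = S_0(0) = a_0 = -3
y_1 = S_1(0) = a_1 = 5
y_2 = S_1(3) = 4
t_q=3/4 is in segment 0 (τ=3/4); S_0(τ)=1711/512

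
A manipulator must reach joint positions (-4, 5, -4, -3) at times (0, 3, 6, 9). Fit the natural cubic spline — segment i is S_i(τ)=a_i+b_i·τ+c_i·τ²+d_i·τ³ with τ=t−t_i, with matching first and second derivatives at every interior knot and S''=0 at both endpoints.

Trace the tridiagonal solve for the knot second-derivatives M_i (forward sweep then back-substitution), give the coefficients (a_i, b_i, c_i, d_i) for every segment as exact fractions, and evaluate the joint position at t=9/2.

  seg 0: a=-4 b=217/45 c=0 d=-82/405
  seg 1: a=5 b=-29/45 c=-82/45 d=28/81
  seg 2: a=-4 b=-101/45 c=58/45 d=-58/405
S(9/2) = 11/10

Δ: Δ0=3, Δ1=-3, Δ2=1/3
row 1: diag=12, rhs=-36; c'=1/4, d'=-3
row 2: denom=12−3·1/4=45/4; d'=(20−3·-3)/(45/4)=116/45
back: M2=116/45
back: M1=-3−1/4·116/45=-164/45
M: M0=0, M1=-164/45, M2=116/45, M3=0
seg 0: a=-4, c=M0/2=0, d=(M1−M0)/(6·3)=-82/405, b=Δ0−h0·(2M0+M1)/6=217/45
seg 1: a=5, c=M1/2=-82/45, d=(M2−M1)/(6·3)=28/81, b=Δ1−h1·(2M1+M2)/6=-29/45
seg 2: a=-4, c=M2/2=58/45, d=(M3−M2)/(6·3)=-58/405, b=Δ2−h2·(2M2+M3)/6=-101/45
t_q=9/2 → seg 1, τ=3/2; S=5+-29/45·τ+-82/45·τ²+28/81·τ³=11/10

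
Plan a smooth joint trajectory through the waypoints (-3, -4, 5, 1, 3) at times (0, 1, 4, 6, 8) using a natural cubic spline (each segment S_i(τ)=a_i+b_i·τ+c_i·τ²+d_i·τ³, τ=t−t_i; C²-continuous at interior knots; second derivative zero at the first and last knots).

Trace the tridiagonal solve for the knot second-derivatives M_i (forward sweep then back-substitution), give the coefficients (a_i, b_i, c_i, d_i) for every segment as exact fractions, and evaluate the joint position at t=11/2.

  seg 0: a=-3 b=-489/268 c=0 d=221/268
  seg 1: a=-4 b=87/134 c=663/268 d=-151/268
  seg 2: a=5 b=75/268 c=-174/67 d=781/1072
  seg 3: a=1 b=-183/134 c=951/536 d=-317/1072
S(11/2) = 17455/8576

Δ: Δ0=-1, Δ1=3, Δ2=-2, Δ3=1
row 1: diag=8, rhs=24; c'=3/8, d'=3
row 2: denom=10−3·3/8=71/8; d'=(-30−3·3)/(71/8)=-312/71
row 3: denom=8−2·16/71=536/71; d'=(18−2·-312/71)/(536/71)=951/268
back: M3=951/268
back: M2=-312/71−16/71·951/268=-348/67
back: M1=3−3/8·-348/67=663/134
M: M0=0, M1=663/134, M2=-348/67, M3=951/268, M4=0
seg 0: a=-3, c=M0/2=0, d=(M1−M0)/(6·1)=221/268, b=Δ0−h0·(2M0+M1)/6=-489/268
seg 1: a=-4, c=M1/2=663/268, d=(M2−M1)/(6·3)=-151/268, b=Δ1−h1·(2M1+M2)/6=87/134
seg 2: a=5, c=M2/2=-174/67, d=(M3−M2)/(6·2)=781/1072, b=Δ2−h2·(2M2+M3)/6=75/268
seg 3: a=1, c=M3/2=951/536, d=(M4−M3)/(6·2)=-317/1072, b=Δ3−h3·(2M3+M4)/6=-183/134
t_q=11/2 → seg 2, τ=3/2; S=5+75/268·τ+-174/67·τ²+781/1072·τ³=17455/8576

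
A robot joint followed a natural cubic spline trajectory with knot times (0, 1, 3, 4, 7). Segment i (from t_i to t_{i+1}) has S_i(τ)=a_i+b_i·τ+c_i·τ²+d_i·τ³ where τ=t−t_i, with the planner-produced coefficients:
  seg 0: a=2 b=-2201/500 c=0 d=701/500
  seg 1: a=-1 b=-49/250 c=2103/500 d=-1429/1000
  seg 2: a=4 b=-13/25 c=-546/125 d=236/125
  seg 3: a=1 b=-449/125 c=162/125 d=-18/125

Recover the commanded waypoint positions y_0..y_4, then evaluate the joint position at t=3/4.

y_0=2 y_1=-1 y_2=4 y_3=1 y_4=-2
S(3/4) = -22721/32000

y_0 = S_0(0) = a_0 = 2
y_1 = S_1(0) = a_1 = -1
y_2 = S_2(0) = a_2 = 4
y_3 = S_3(0) = a_3 = 1
y_4 = S_3(3) = -2
t_q=3/4 is in segment 0 (τ=3/4); S_0(τ)=-22721/32000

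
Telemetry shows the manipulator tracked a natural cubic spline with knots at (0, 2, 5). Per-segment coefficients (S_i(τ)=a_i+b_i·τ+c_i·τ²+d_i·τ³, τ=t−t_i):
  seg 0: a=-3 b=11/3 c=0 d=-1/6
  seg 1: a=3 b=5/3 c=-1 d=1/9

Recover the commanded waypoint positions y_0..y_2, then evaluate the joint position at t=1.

y_0=-3 y_1=3 y_2=2
S(1) = 1/2

y_0 = S_0(0) = a_0 = -3
y_1 = S_1(0) = a_1 = 3
y_2 = S_1(3) = 2
t_q=1 is in segment 0 (τ=1); S_0(τ)=1/2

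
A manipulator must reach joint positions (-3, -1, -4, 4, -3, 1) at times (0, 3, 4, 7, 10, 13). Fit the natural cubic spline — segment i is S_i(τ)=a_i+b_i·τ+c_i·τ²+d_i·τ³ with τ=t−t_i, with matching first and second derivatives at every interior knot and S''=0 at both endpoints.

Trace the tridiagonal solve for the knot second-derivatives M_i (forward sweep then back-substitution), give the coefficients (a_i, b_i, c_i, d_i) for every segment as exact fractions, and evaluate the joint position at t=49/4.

  seg 0: a=-3 b=2080/849 c=0 d=-1514/7641
  seg 1: a=-1 b=-2462/849 c=-1514/849 d=1429/849
  seg 2: a=-4 b=-401/283 c=2773/849 d=-4852/7641
  seg 3: a=4 b=293/283 c=-693/283 d=3377/7641
  seg 4: a=-3 b=-488/283 c=1298/849 d=-1298/7641
S(49/4) = -9735/9056

Δ: Δ0=2/3, Δ1=-3, Δ2=8/3, Δ3=-7/3, Δ4=4/3
row 1: diag=8, rhs=-22; c'=1/8, d'=-11/4
row 2: denom=8−1·1/8=63/8; d'=(34−1·-11/4)/(63/8)=14/3
row 3: denom=12−3·8/21=76/7; d'=(-30−3·14/3)/(76/7)=-77/19
row 4: denom=12−3·21/76=849/76; d'=(22−3·-77/19)/(849/76)=2596/849
back: M4=2596/849
back: M3=-77/19−21/76·2596/849=-1386/283
back: M2=14/3−8/21·-1386/283=5546/849
back: M1=-11/4−1/8·5546/849=-3028/849
M: M0=0, M1=-3028/849, M2=5546/849, M3=-1386/283, M4=2596/849, M5=0
seg 0: a=-3, c=M0/2=0, d=(M1−M0)/(6·3)=-1514/7641, b=Δ0−h0·(2M0+M1)/6=2080/849
seg 1: a=-1, c=M1/2=-1514/849, d=(M2−M1)/(6·1)=1429/849, b=Δ1−h1·(2M1+M2)/6=-2462/849
seg 2: a=-4, c=M2/2=2773/849, d=(M3−M2)/(6·3)=-4852/7641, b=Δ2−h2·(2M2+M3)/6=-401/283
seg 3: a=4, c=M3/2=-693/283, d=(M4−M3)/(6·3)=3377/7641, b=Δ3−h3·(2M3+M4)/6=293/283
seg 4: a=-3, c=M4/2=1298/849, d=(M5−M4)/(6·3)=-1298/7641, b=Δ4−h4·(2M4+M5)/6=-488/283
t_q=49/4 → seg 4, τ=9/4; S=-3+-488/283·τ+1298/849·τ²+-1298/7641·τ³=-9735/9056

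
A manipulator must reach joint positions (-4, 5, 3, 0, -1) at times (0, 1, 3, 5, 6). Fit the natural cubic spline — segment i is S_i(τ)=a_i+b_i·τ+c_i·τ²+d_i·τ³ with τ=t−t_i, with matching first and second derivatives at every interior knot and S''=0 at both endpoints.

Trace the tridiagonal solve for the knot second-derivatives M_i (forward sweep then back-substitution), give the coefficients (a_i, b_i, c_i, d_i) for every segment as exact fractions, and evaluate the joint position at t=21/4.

  seg 0: a=-4 b=54/5 c=0 d=-9/5
  seg 1: a=5 b=27/5 c=-27/5 d=11/10
  seg 2: a=3 b=-3 c=6/5 d=-9/40
  seg 3: a=0 b=-9/10 c=-3/20 d=1/20
S(21/4) = -299/1280

Δ: Δ0=9, Δ1=-1, Δ2=-3/2, Δ3=-1
row 1: diag=6, rhs=-60; c'=1/3, d'=-10
row 2: denom=8−2·1/3=22/3; d'=(-3−2·-10)/(22/3)=51/22
row 3: denom=6−2·3/11=60/11; d'=(3−2·51/22)/(60/11)=-3/10
back: M3=-3/10
back: M2=51/22−3/11·-3/10=12/5
back: M1=-10−1/3·12/5=-54/5
M: M0=0, M1=-54/5, M2=12/5, M3=-3/10, M4=0
seg 0: a=-4, c=M0/2=0, d=(M1−M0)/(6·1)=-9/5, b=Δ0−h0·(2M0+M1)/6=54/5
seg 1: a=5, c=M1/2=-27/5, d=(M2−M1)/(6·2)=11/10, b=Δ1−h1·(2M1+M2)/6=27/5
seg 2: a=3, c=M2/2=6/5, d=(M3−M2)/(6·2)=-9/40, b=Δ2−h2·(2M2+M3)/6=-3
seg 3: a=0, c=M3/2=-3/20, d=(M4−M3)/(6·1)=1/20, b=Δ3−h3·(2M3+M4)/6=-9/10
t_q=21/4 → seg 3, τ=1/4; S=0+-9/10·τ+-3/20·τ²+1/20·τ³=-299/1280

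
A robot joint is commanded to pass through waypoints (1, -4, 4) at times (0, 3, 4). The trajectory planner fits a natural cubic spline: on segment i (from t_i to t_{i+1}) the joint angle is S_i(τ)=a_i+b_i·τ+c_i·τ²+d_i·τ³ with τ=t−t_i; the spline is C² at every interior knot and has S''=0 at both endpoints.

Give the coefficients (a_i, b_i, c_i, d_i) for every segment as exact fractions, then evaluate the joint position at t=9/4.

  seg 0: a=1 b=-127/24 c=0 d=29/72
  seg 1: a=-4 b=67/12 c=29/8 d=-29/24
S(9/4) = -3235/512

Δ: Δ0=-5/3, Δ1=8
row 1: diag=8, rhs=58; c'=1/8, d'=29/4
back: M1=29/4
M: M0=0, M1=29/4, M2=0
seg 0: a=1, c=M0/2=0, d=(M1−M0)/(6·3)=29/72, b=Δ0−h0·(2M0+M1)/6=-127/24
seg 1: a=-4, c=M1/2=29/8, d=(M2−M1)/(6·1)=-29/24, b=Δ1−h1·(2M1+M2)/6=67/12
t_q=9/4 → seg 0, τ=9/4; S=1+-127/24·τ+0·τ²+29/72·τ³=-3235/512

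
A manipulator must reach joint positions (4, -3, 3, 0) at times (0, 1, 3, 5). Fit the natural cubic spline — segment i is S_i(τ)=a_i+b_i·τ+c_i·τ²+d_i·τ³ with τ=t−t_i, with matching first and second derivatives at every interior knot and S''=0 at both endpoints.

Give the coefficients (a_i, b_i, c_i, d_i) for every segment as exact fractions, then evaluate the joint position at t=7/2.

  seg 0: a=4 b=-397/44 c=0 d=89/44
  seg 1: a=-3 b=-65/22 c=267/44 d=-17/11
  seg 2: a=3 b=61/22 c=-141/44 d=47/88
S(7/2) = 2571/704

Δ: Δ0=-7, Δ1=3, Δ2=-3/2
row 1: diag=6, rhs=60; c'=1/3, d'=10
row 2: denom=8−2·1/3=22/3; d'=(-27−2·10)/(22/3)=-141/22
back: M2=-141/22
back: M1=10−1/3·-141/22=267/22
M: M0=0, M1=267/22, M2=-141/22, M3=0
seg 0: a=4, c=M0/2=0, d=(M1−M0)/(6·1)=89/44, b=Δ0−h0·(2M0+M1)/6=-397/44
seg 1: a=-3, c=M1/2=267/44, d=(M2−M1)/(6·2)=-17/11, b=Δ1−h1·(2M1+M2)/6=-65/22
seg 2: a=3, c=M2/2=-141/44, d=(M3−M2)/(6·2)=47/88, b=Δ2−h2·(2M2+M3)/6=61/22
t_q=7/2 → seg 2, τ=1/2; S=3+61/22·τ+-141/44·τ²+47/88·τ³=2571/704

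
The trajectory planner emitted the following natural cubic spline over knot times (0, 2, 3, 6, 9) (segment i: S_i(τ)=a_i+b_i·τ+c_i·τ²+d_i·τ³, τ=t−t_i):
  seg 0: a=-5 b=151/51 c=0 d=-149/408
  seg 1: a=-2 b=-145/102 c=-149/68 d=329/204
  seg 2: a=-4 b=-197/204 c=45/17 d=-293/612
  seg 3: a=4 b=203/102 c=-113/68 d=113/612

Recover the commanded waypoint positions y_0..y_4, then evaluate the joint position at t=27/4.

y_0=-5 y_1=-2 y_2=-4 y_3=4 y_4=0
S(27/4) = 20175/4352

y_0 = S_0(0) = a_0 = -5
y_1 = S_1(0) = a_1 = -2
y_2 = S_2(0) = a_2 = -4
y_3 = S_3(0) = a_3 = 4
y_4 = S_3(3) = 0
t_q=27/4 is in segment 3 (τ=3/4); S_3(τ)=20175/4352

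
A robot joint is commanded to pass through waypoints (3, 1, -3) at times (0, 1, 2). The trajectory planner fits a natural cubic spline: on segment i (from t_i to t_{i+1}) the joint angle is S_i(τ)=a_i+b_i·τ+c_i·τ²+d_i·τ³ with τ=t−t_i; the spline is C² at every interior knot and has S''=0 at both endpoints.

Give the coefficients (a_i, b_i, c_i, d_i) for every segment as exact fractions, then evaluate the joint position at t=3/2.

  seg 0: a=3 b=-3/2 c=0 d=-1/2
  seg 1: a=1 b=-3 c=-3/2 d=1/2
S(3/2) = -13/16

Δ: Δ0=-2, Δ1=-4
row 1: diag=4, rhs=-12; c'=1/4, d'=-3
back: M1=-3
M: M0=0, M1=-3, M2=0
seg 0: a=3, c=M0/2=0, d=(M1−M0)/(6·1)=-1/2, b=Δ0−h0·(2M0+M1)/6=-3/2
seg 1: a=1, c=M1/2=-3/2, d=(M2−M1)/(6·1)=1/2, b=Δ1−h1·(2M1+M2)/6=-3
t_q=3/2 → seg 1, τ=1/2; S=1+-3·τ+-3/2·τ²+1/2·τ³=-13/16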